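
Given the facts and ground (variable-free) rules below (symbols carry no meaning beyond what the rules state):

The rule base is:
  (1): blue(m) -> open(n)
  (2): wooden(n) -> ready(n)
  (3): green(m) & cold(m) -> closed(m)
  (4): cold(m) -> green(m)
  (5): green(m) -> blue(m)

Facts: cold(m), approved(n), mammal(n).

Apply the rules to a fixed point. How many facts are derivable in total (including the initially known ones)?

Round 1 fires (4), giving green(m).
Round 2 fires (3), (5), giving closed(m), blue(m).
Round 3 fires (1), giving open(n).
Closure: {approved(n), blue(m), closed(m), cold(m), green(m), mammal(n), open(n)} — 7 facts.

7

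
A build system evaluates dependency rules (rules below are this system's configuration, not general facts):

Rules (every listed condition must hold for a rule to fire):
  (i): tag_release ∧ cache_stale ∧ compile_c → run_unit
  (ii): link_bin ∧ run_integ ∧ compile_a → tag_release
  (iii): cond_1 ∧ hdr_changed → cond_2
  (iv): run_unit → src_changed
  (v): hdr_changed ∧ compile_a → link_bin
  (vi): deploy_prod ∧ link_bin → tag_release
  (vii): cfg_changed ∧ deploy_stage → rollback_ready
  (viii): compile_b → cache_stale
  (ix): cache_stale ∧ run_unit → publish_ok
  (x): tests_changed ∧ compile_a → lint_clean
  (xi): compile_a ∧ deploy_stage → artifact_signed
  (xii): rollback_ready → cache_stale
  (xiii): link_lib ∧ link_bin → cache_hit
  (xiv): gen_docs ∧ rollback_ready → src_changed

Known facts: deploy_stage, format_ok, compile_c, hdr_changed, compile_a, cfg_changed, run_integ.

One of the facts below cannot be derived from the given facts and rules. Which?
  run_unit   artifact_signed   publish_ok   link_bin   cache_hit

cache_hit

[1] (v) [hdr_changed ∧ compile_a → link_bin]; (vii) [cfg_changed ∧ deploy_stage → rollback_ready]; (xi) [compile_a ∧ deploy_stage → artifact_signed]. ⇒ new: link_bin, rollback_ready, artifact_signed.
[2] (ii) [link_bin ∧ run_integ ∧ compile_a → tag_release]; (xii) [rollback_ready → cache_stale]. ⇒ new: tag_release, cache_stale.
[3] (i) [tag_release ∧ cache_stale ∧ compile_c → run_unit]. ⇒ new: run_unit.
[4] (iv) [run_unit → src_changed]; (ix) [cache_stale ∧ run_unit → publish_ok]. ⇒ new: src_changed, publish_ok.
Derived: run_unit (round 3), publish_ok (round 4), artifact_signed (round 1), link_bin (round 1). cache_hit never appears in any round.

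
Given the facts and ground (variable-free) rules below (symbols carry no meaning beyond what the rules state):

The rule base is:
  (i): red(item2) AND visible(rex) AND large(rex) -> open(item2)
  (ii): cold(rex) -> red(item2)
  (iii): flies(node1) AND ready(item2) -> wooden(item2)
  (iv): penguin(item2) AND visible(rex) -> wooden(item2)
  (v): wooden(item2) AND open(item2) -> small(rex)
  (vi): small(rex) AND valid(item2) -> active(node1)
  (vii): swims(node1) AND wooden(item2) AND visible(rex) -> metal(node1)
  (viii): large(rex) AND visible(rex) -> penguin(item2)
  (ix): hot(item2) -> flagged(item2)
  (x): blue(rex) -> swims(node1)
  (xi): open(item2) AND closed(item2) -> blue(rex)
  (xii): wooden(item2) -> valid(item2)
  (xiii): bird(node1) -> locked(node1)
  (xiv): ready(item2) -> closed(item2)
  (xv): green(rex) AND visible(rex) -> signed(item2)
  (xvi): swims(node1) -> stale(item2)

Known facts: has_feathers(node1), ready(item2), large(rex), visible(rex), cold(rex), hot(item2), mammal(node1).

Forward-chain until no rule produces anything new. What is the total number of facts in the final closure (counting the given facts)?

Round 1: (ii) [cold(rex) -> red(item2)]; (viii) [large(rex) AND visible(rex) -> penguin(item2)]; (ix) [hot(item2) -> flagged(item2)]; (xiv) [ready(item2) -> closed(item2)]. New: red(item2), penguin(item2), flagged(item2), closed(item2).
Round 2: (i) [red(item2) AND visible(rex) AND large(rex) -> open(item2)]; (iv) [penguin(item2) AND visible(rex) -> wooden(item2)]. New: open(item2), wooden(item2).
Round 3: (v) [wooden(item2) AND open(item2) -> small(rex)]; (xi) [open(item2) AND closed(item2) -> blue(rex)]; (xii) [wooden(item2) -> valid(item2)]. New: small(rex), blue(rex), valid(item2).
Round 4: (vi) [small(rex) AND valid(item2) -> active(node1)]; (x) [blue(rex) -> swims(node1)]. New: active(node1), swims(node1).
Round 5: (vii) [swims(node1) AND wooden(item2) AND visible(rex) -> metal(node1)]; (xvi) [swims(node1) -> stale(item2)]. New: metal(node1), stale(item2).
Closure: {active(node1), blue(rex), closed(item2), cold(rex), flagged(item2), has_feathers(node1), hot(item2), large(rex), mammal(node1), metal(node1), open(item2), penguin(item2), ready(item2), red(item2), small(rex), stale(item2), swims(node1), valid(item2), visible(rex), wooden(item2)} — 20 facts.

20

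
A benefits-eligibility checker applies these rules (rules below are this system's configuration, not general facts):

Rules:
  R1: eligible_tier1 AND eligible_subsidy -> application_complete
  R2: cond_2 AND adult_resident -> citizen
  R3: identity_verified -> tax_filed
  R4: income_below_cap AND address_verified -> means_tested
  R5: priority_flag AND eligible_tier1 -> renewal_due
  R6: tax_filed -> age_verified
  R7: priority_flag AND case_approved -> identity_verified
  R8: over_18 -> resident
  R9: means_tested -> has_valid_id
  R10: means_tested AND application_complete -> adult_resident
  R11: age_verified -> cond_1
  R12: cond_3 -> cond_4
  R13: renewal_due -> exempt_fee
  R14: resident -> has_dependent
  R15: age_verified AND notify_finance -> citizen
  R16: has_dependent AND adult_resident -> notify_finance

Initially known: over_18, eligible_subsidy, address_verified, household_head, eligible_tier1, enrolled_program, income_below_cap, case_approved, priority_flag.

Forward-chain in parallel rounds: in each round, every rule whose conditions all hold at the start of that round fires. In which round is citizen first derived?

4

Round 1: R1 [eligible_tier1 AND eligible_subsidy -> application_complete]; R4 [income_below_cap AND address_verified -> means_tested]; R5 [priority_flag AND eligible_tier1 -> renewal_due]; R7 [priority_flag AND case_approved -> identity_verified]; R8 [over_18 -> resident]. Adds application_complete, means_tested, renewal_due, identity_verified, resident.
Round 2: R3 [identity_verified -> tax_filed]; R9 [means_tested -> has_valid_id]; R10 [means_tested AND application_complete -> adult_resident]; R13 [renewal_due -> exempt_fee]; R14 [resident -> has_dependent]. Adds tax_filed, has_valid_id, adult_resident, exempt_fee, has_dependent.
Round 3: R6 [tax_filed -> age_verified]; R16 [has_dependent AND adult_resident -> notify_finance]. Adds age_verified, notify_finance.
Round 4: R11 [age_verified -> cond_1]; R15 [age_verified AND notify_finance -> citizen]. Adds cond_1, citizen.
citizen first appears in round 4.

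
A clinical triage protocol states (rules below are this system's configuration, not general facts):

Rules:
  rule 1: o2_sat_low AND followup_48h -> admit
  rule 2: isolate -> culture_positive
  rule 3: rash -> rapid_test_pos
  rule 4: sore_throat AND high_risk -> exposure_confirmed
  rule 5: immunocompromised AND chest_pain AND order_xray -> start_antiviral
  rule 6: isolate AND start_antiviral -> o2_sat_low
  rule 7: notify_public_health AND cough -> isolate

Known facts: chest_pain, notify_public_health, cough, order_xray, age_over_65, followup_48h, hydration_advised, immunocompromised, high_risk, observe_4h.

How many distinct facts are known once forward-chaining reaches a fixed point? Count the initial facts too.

Round 1: rule 5 [immunocompromised AND chest_pain AND order_xray -> start_antiviral]; rule 7 [notify_public_health AND cough -> isolate]. Adds start_antiviral, isolate.
Round 2: rule 2 [isolate -> culture_positive]; rule 6 [isolate AND start_antiviral -> o2_sat_low]. Adds culture_positive, o2_sat_low.
Round 3: rule 1 [o2_sat_low AND followup_48h -> admit]. Adds admit.
Closure: {admit, age_over_65, chest_pain, cough, culture_positive, followup_48h, high_risk, hydration_advised, immunocompromised, isolate, notify_public_health, o2_sat_low, observe_4h, order_xray, start_antiviral} — 15 facts.

15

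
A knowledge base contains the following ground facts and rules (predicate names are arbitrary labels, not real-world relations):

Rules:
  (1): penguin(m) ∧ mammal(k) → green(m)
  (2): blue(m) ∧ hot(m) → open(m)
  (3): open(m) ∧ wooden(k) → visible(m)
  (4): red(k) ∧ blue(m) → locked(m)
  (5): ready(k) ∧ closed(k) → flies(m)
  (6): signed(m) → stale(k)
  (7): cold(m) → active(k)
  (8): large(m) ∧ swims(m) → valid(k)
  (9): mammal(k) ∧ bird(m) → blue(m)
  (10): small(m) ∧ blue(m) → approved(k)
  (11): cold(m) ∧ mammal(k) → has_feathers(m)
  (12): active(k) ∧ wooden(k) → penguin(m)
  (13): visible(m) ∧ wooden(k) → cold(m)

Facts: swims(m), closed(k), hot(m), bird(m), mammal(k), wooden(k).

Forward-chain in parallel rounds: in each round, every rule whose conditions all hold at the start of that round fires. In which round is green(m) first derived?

7

Round 1: (9) [mammal(k) ∧ bird(m) → blue(m)]. New: blue(m).
Round 2: (2) [blue(m) ∧ hot(m) → open(m)]. New: open(m).
Round 3: (3) [open(m) ∧ wooden(k) → visible(m)]. New: visible(m).
Round 4: (13) [visible(m) ∧ wooden(k) → cold(m)]. New: cold(m).
Round 5: (7) [cold(m) → active(k)]; (11) [cold(m) ∧ mammal(k) → has_feathers(m)]. New: active(k), has_feathers(m).
Round 6: (12) [active(k) ∧ wooden(k) → penguin(m)]. New: penguin(m).
Round 7: (1) [penguin(m) ∧ mammal(k) → green(m)]. New: green(m).
green(m) first appears in round 7.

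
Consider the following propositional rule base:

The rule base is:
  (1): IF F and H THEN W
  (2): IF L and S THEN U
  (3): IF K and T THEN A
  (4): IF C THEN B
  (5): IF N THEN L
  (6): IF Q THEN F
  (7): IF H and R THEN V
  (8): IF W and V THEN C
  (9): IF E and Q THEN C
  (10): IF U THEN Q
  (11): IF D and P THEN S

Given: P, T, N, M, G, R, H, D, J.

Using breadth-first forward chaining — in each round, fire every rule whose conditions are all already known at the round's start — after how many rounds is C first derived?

Round 1 fires (5), (7), (11), giving L, V, S.
Round 2 fires (2), giving U.
Round 3 fires (10), giving Q.
Round 4 fires (6), giving F.
Round 5 fires (1), giving W.
Round 6 fires (8), giving C.
C first appears in round 6.

6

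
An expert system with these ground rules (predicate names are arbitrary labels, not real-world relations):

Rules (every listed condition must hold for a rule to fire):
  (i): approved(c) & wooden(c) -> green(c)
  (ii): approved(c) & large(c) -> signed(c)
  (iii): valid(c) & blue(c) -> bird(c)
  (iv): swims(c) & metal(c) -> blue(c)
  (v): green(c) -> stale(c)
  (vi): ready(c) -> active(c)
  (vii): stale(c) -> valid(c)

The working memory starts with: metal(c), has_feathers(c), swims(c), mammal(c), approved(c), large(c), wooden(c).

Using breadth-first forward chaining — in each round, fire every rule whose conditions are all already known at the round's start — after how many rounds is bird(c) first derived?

Round 1: (i) [approved(c) & wooden(c) -> green(c)]; (ii) [approved(c) & large(c) -> signed(c)]; (iv) [swims(c) & metal(c) -> blue(c)]. Adds green(c), signed(c), blue(c).
Round 2: (v) [green(c) -> stale(c)]. Adds stale(c).
Round 3: (vii) [stale(c) -> valid(c)]. Adds valid(c).
Round 4: (iii) [valid(c) & blue(c) -> bird(c)]. Adds bird(c).
bird(c) first appears in round 4.

4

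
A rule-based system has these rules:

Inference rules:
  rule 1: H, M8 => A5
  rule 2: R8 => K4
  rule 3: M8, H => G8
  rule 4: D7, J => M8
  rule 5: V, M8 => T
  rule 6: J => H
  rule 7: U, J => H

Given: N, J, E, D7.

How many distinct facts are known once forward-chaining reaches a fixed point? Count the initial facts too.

[1] rule 4 [D7, J => M8]; rule 6 [J => H]. ⇒ new: M8, H.
[2] rule 1 [H, M8 => A5]; rule 3 [M8, H => G8]. ⇒ new: A5, G8.
Closure: {A5, D7, E, G8, H, J, M8, N} — 8 facts.

8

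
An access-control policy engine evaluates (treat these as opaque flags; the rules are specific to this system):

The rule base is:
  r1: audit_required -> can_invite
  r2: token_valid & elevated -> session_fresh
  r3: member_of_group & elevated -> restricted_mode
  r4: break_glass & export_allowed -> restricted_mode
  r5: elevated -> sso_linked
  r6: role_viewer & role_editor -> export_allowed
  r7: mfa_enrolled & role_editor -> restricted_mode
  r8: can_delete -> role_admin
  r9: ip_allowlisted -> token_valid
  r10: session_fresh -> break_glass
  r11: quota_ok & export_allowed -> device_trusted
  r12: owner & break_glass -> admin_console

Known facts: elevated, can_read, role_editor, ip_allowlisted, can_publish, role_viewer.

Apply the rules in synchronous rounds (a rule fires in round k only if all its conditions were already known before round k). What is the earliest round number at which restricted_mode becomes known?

4

Round 1 fires r5, r6, r9, giving sso_linked, export_allowed, token_valid.
Round 2 fires r2, giving session_fresh.
Round 3 fires r10, giving break_glass.
Round 4 fires r4, giving restricted_mode.
restricted_mode first appears in round 4.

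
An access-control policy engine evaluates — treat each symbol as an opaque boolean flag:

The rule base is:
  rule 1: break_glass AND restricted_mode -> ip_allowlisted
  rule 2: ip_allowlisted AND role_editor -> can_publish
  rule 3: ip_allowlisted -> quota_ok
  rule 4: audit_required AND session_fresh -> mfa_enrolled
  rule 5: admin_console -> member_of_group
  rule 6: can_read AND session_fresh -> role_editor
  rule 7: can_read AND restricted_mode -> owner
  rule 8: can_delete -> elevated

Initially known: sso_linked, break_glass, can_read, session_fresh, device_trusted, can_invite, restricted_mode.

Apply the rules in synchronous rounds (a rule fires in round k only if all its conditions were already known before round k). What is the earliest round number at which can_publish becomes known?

[1] rule 1 [break_glass AND restricted_mode -> ip_allowlisted]; rule 6 [can_read AND session_fresh -> role_editor]; rule 7 [can_read AND restricted_mode -> owner]. ⇒ new: ip_allowlisted, role_editor, owner.
[2] rule 2 [ip_allowlisted AND role_editor -> can_publish]; rule 3 [ip_allowlisted -> quota_ok]. ⇒ new: can_publish, quota_ok.
can_publish first appears in round 2.

2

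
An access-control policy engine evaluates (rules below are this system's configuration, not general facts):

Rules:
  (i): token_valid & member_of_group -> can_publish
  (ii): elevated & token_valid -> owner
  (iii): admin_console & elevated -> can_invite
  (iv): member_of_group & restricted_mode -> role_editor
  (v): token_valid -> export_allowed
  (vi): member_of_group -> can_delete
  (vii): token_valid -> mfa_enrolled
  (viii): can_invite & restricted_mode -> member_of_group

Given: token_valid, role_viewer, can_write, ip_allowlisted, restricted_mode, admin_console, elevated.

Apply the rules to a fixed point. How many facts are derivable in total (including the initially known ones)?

Round 1 fires (ii), (iii), (v), (vii), giving owner, can_invite, export_allowed, mfa_enrolled.
Round 2 fires (viii), giving member_of_group.
Round 3 fires (i), (iv), (vi), giving can_publish, role_editor, can_delete.
Closure: {admin_console, can_delete, can_invite, can_publish, can_write, elevated, export_allowed, ip_allowlisted, member_of_group, mfa_enrolled, owner, restricted_mode, role_editor, role_viewer, token_valid} — 15 facts.

15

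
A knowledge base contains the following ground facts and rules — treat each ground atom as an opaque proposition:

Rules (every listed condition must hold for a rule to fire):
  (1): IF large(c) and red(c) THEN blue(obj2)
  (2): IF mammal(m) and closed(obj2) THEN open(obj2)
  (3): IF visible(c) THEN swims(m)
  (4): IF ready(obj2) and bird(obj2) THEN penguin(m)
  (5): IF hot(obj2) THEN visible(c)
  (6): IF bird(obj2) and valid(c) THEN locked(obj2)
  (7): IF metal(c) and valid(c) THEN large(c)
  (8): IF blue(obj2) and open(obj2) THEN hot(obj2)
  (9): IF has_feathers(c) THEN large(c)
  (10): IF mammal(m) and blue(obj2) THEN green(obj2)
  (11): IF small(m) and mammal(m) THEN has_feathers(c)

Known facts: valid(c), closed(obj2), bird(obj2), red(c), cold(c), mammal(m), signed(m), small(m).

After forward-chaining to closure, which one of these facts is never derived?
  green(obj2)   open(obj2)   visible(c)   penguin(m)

penguin(m)

[1] (2) [IF mammal(m) and closed(obj2) THEN open(obj2)]; (6) [IF bird(obj2) and valid(c) THEN locked(obj2)]; (11) [IF small(m) and mammal(m) THEN has_feathers(c)]. ⇒ new: open(obj2), locked(obj2), has_feathers(c).
[2] (9) [IF has_feathers(c) THEN large(c)]. ⇒ new: large(c).
[3] (1) [IF large(c) and red(c) THEN blue(obj2)]. ⇒ new: blue(obj2).
[4] (8) [IF blue(obj2) and open(obj2) THEN hot(obj2)]; (10) [IF mammal(m) and blue(obj2) THEN green(obj2)]. ⇒ new: hot(obj2), green(obj2).
[5] (5) [IF hot(obj2) THEN visible(c)]. ⇒ new: visible(c).
[6] (3) [IF visible(c) THEN swims(m)]. ⇒ new: swims(m).
Derived: green(obj2) (round 4), visible(c) (round 5), open(obj2) (round 1). penguin(m) never appears in any round.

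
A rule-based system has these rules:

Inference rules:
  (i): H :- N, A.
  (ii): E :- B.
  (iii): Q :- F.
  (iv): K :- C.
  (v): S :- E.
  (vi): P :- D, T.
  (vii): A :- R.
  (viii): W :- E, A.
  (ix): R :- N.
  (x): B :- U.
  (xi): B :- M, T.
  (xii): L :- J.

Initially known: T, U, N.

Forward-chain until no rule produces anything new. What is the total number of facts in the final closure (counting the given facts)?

10

Round 1 fires (ix), (x), giving R, B.
Round 2 fires (ii), (vii), giving E, A.
Round 3 fires (i), (v), (viii), giving H, S, W.
Closure: {A, B, E, H, N, R, S, T, U, W} — 10 facts.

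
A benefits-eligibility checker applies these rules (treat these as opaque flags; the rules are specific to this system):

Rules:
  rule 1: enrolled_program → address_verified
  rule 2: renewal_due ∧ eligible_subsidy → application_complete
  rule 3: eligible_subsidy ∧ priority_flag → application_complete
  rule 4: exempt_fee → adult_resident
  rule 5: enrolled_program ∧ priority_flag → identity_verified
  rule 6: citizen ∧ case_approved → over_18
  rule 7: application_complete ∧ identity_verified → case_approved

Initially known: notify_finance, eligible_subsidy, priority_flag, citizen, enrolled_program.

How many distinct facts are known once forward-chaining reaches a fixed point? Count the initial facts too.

10

Round 1: rule 1 [enrolled_program → address_verified]; rule 3 [eligible_subsidy ∧ priority_flag → application_complete]; rule 5 [enrolled_program ∧ priority_flag → identity_verified]. New: address_verified, application_complete, identity_verified.
Round 2: rule 7 [application_complete ∧ identity_verified → case_approved]. New: case_approved.
Round 3: rule 6 [citizen ∧ case_approved → over_18]. New: over_18.
Closure: {address_verified, application_complete, case_approved, citizen, eligible_subsidy, enrolled_program, identity_verified, notify_finance, over_18, priority_flag} — 10 facts.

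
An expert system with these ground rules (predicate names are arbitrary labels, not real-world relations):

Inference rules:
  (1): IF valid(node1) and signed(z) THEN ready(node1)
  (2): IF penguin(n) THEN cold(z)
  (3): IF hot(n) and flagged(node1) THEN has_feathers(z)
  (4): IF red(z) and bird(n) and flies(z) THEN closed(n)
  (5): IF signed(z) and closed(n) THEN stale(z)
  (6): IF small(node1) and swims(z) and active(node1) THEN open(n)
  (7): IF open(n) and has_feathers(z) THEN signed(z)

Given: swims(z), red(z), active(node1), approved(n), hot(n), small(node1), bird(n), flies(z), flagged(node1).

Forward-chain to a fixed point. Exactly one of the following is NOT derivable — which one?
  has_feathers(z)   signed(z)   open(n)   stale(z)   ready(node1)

Round 1: (3) [IF hot(n) and flagged(node1) THEN has_feathers(z)]; (4) [IF red(z) and bird(n) and flies(z) THEN closed(n)]; (6) [IF small(node1) and swims(z) and active(node1) THEN open(n)]. Adds has_feathers(z), closed(n), open(n).
Round 2: (7) [IF open(n) and has_feathers(z) THEN signed(z)]. Adds signed(z).
Round 3: (5) [IF signed(z) and closed(n) THEN stale(z)]. Adds stale(z).
Derived: open(n) (round 1), stale(z) (round 3), has_feathers(z) (round 1), signed(z) (round 2). ready(node1) never appears in any round.

ready(node1)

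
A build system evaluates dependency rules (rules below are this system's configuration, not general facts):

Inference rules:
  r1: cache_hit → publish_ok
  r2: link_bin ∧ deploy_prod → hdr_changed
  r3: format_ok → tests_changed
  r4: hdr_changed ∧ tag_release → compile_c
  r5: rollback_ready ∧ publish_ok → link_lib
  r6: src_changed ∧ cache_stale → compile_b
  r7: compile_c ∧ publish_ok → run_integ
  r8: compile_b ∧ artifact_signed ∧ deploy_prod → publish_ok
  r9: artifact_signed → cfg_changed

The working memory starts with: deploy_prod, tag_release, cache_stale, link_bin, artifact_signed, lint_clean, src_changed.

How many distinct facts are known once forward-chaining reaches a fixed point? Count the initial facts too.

Round 1: r2 [link_bin ∧ deploy_prod → hdr_changed]; r6 [src_changed ∧ cache_stale → compile_b]; r9 [artifact_signed → cfg_changed]. Adds hdr_changed, compile_b, cfg_changed.
Round 2: r4 [hdr_changed ∧ tag_release → compile_c]; r8 [compile_b ∧ artifact_signed ∧ deploy_prod → publish_ok]. Adds compile_c, publish_ok.
Round 3: r7 [compile_c ∧ publish_ok → run_integ]. Adds run_integ.
Closure: {artifact_signed, cache_stale, cfg_changed, compile_b, compile_c, deploy_prod, hdr_changed, link_bin, lint_clean, publish_ok, run_integ, src_changed, tag_release} — 13 facts.

13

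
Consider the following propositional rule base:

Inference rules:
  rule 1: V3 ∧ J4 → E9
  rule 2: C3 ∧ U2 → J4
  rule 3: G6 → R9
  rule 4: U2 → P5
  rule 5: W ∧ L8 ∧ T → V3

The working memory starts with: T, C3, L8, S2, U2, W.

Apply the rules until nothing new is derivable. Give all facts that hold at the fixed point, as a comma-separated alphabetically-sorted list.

C3, E9, J4, L8, P5, S2, T, U2, V3, W

Round 1 fires rule 2, rule 4, rule 5, giving J4, P5, V3.
Round 2 fires rule 1, giving E9.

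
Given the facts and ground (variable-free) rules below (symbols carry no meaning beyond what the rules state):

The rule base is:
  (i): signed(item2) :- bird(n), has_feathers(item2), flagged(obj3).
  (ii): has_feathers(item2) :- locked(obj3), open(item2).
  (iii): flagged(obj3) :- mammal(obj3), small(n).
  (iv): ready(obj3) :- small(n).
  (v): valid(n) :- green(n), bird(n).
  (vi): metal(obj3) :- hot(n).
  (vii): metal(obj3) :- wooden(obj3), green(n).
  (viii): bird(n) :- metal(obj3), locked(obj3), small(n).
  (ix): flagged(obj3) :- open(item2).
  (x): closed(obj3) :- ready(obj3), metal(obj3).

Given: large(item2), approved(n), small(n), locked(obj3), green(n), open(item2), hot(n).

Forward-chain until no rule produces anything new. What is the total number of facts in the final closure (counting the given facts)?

[1] (ii) [has_feathers(item2) :- locked(obj3), open(item2).]; (iv) [ready(obj3) :- small(n).]; (vi) [metal(obj3) :- hot(n).]; (ix) [flagged(obj3) :- open(item2).]. ⇒ new: has_feathers(item2), ready(obj3), metal(obj3), flagged(obj3).
[2] (viii) [bird(n) :- metal(obj3), locked(obj3), small(n).]; (x) [closed(obj3) :- ready(obj3), metal(obj3).]. ⇒ new: bird(n), closed(obj3).
[3] (i) [signed(item2) :- bird(n), has_feathers(item2), flagged(obj3).]; (v) [valid(n) :- green(n), bird(n).]. ⇒ new: signed(item2), valid(n).
Closure: {approved(n), bird(n), closed(obj3), flagged(obj3), green(n), has_feathers(item2), hot(n), large(item2), locked(obj3), metal(obj3), open(item2), ready(obj3), signed(item2), small(n), valid(n)} — 15 facts.

15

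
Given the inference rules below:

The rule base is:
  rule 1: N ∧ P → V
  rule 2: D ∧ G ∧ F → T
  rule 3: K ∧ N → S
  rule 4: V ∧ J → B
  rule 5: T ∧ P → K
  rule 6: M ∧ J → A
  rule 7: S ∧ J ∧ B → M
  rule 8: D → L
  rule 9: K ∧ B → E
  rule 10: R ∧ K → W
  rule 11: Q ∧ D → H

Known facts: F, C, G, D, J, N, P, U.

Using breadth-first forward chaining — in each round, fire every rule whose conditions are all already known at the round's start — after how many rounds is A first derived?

Round 1: rule 1 [N ∧ P → V]; rule 2 [D ∧ G ∧ F → T]; rule 8 [D → L]. New: V, T, L.
Round 2: rule 4 [V ∧ J → B]; rule 5 [T ∧ P → K]. New: B, K.
Round 3: rule 3 [K ∧ N → S]; rule 9 [K ∧ B → E]. New: S, E.
Round 4: rule 7 [S ∧ J ∧ B → M]. New: M.
Round 5: rule 6 [M ∧ J → A]. New: A.
A first appears in round 5.

5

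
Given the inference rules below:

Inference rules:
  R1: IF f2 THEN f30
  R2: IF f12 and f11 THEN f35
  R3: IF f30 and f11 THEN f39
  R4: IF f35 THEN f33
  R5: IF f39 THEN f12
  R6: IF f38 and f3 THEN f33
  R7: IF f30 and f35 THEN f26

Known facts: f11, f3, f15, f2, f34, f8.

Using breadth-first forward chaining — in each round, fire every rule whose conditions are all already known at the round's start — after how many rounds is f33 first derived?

[1] R1 [IF f2 THEN f30]. ⇒ new: f30.
[2] R3 [IF f30 and f11 THEN f39]. ⇒ new: f39.
[3] R5 [IF f39 THEN f12]. ⇒ new: f12.
[4] R2 [IF f12 and f11 THEN f35]. ⇒ new: f35.
[5] R4 [IF f35 THEN f33]; R7 [IF f30 and f35 THEN f26]. ⇒ new: f33, f26.
f33 first appears in round 5.

5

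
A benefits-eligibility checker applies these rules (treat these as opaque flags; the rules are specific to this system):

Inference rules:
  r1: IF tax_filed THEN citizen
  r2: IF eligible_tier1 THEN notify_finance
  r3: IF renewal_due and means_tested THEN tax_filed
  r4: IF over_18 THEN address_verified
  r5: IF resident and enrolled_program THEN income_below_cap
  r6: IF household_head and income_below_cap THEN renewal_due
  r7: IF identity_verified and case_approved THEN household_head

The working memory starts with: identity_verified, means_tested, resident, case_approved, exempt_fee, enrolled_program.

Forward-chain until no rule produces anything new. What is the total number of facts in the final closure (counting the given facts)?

Round 1: r5 [IF resident and enrolled_program THEN income_below_cap]; r7 [IF identity_verified and case_approved THEN household_head]. Adds income_below_cap, household_head.
Round 2: r6 [IF household_head and income_below_cap THEN renewal_due]. Adds renewal_due.
Round 3: r3 [IF renewal_due and means_tested THEN tax_filed]. Adds tax_filed.
Round 4: r1 [IF tax_filed THEN citizen]. Adds citizen.
Closure: {case_approved, citizen, enrolled_program, exempt_fee, household_head, identity_verified, income_below_cap, means_tested, renewal_due, resident, tax_filed} — 11 facts.

11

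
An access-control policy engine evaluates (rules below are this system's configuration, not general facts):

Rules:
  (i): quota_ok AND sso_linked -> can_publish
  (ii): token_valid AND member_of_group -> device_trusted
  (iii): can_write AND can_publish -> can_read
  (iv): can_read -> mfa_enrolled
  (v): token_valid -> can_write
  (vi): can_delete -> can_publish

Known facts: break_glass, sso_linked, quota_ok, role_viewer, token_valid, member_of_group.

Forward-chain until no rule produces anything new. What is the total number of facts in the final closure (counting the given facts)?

11

Round 1 fires (i), (ii), (v), giving can_publish, device_trusted, can_write.
Round 2 fires (iii), giving can_read.
Round 3 fires (iv), giving mfa_enrolled.
Closure: {break_glass, can_publish, can_read, can_write, device_trusted, member_of_group, mfa_enrolled, quota_ok, role_viewer, sso_linked, token_valid} — 11 facts.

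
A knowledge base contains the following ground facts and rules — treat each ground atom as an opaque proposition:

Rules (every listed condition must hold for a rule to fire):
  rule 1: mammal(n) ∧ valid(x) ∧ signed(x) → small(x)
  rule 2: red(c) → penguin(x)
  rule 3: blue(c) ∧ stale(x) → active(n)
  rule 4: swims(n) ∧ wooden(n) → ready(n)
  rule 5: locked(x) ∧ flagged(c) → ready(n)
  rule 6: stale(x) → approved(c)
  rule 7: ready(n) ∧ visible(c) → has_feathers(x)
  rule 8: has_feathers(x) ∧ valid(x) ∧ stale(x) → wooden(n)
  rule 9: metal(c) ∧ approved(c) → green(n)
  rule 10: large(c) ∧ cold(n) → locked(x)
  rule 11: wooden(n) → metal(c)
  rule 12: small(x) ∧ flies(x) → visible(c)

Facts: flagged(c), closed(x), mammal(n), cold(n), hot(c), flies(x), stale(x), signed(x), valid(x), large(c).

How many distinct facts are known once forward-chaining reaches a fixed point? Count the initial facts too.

19

Round 1: rule 1 [mammal(n) ∧ valid(x) ∧ signed(x) → small(x)]; rule 6 [stale(x) → approved(c)]; rule 10 [large(c) ∧ cold(n) → locked(x)]. Adds small(x), approved(c), locked(x).
Round 2: rule 5 [locked(x) ∧ flagged(c) → ready(n)]; rule 12 [small(x) ∧ flies(x) → visible(c)]. Adds ready(n), visible(c).
Round 3: rule 7 [ready(n) ∧ visible(c) → has_feathers(x)]. Adds has_feathers(x).
Round 4: rule 8 [has_feathers(x) ∧ valid(x) ∧ stale(x) → wooden(n)]. Adds wooden(n).
Round 5: rule 11 [wooden(n) → metal(c)]. Adds metal(c).
Round 6: rule 9 [metal(c) ∧ approved(c) → green(n)]. Adds green(n).
Closure: {approved(c), closed(x), cold(n), flagged(c), flies(x), green(n), has_feathers(x), hot(c), large(c), locked(x), mammal(n), metal(c), ready(n), signed(x), small(x), stale(x), valid(x), visible(c), wooden(n)} — 19 facts.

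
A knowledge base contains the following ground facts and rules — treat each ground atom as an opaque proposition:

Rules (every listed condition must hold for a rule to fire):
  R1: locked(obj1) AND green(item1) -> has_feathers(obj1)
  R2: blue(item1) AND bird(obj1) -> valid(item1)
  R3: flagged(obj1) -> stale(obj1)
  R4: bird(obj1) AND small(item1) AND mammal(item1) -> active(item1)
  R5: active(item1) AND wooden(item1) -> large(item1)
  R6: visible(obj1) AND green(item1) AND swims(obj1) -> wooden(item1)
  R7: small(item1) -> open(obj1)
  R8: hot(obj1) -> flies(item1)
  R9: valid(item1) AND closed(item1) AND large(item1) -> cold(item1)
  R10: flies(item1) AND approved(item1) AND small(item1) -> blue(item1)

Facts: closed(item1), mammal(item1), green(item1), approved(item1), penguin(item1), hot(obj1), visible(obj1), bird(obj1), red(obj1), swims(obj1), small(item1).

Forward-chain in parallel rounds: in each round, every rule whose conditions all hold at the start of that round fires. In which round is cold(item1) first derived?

[1] R4 [bird(obj1) AND small(item1) AND mammal(item1) -> active(item1)]; R6 [visible(obj1) AND green(item1) AND swims(obj1) -> wooden(item1)]; R7 [small(item1) -> open(obj1)]; R8 [hot(obj1) -> flies(item1)]. ⇒ new: active(item1), wooden(item1), open(obj1), flies(item1).
[2] R5 [active(item1) AND wooden(item1) -> large(item1)]; R10 [flies(item1) AND approved(item1) AND small(item1) -> blue(item1)]. ⇒ new: large(item1), blue(item1).
[3] R2 [blue(item1) AND bird(obj1) -> valid(item1)]. ⇒ new: valid(item1).
[4] R9 [valid(item1) AND closed(item1) AND large(item1) -> cold(item1)]. ⇒ new: cold(item1).
cold(item1) first appears in round 4.

4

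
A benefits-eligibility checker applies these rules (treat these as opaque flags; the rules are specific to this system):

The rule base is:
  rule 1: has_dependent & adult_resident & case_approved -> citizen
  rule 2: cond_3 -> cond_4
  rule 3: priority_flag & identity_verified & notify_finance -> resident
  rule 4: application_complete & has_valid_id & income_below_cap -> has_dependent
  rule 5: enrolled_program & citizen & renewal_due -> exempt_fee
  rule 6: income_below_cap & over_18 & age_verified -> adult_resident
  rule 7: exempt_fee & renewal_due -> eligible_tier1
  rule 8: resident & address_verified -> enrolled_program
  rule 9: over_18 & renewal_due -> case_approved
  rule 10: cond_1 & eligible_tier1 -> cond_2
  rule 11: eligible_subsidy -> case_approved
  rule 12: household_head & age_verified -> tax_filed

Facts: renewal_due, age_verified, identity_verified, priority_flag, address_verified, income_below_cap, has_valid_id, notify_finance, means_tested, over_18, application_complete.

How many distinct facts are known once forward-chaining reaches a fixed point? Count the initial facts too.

Round 1: rule 3 [priority_flag & identity_verified & notify_finance -> resident]; rule 4 [application_complete & has_valid_id & income_below_cap -> has_dependent]; rule 6 [income_below_cap & over_18 & age_verified -> adult_resident]; rule 9 [over_18 & renewal_due -> case_approved]. Adds resident, has_dependent, adult_resident, case_approved.
Round 2: rule 1 [has_dependent & adult_resident & case_approved -> citizen]; rule 8 [resident & address_verified -> enrolled_program]. Adds citizen, enrolled_program.
Round 3: rule 5 [enrolled_program & citizen & renewal_due -> exempt_fee]. Adds exempt_fee.
Round 4: rule 7 [exempt_fee & renewal_due -> eligible_tier1]. Adds eligible_tier1.
Closure: {address_verified, adult_resident, age_verified, application_complete, case_approved, citizen, eligible_tier1, enrolled_program, exempt_fee, has_dependent, has_valid_id, identity_verified, income_below_cap, means_tested, notify_finance, over_18, priority_flag, renewal_due, resident} — 19 facts.

19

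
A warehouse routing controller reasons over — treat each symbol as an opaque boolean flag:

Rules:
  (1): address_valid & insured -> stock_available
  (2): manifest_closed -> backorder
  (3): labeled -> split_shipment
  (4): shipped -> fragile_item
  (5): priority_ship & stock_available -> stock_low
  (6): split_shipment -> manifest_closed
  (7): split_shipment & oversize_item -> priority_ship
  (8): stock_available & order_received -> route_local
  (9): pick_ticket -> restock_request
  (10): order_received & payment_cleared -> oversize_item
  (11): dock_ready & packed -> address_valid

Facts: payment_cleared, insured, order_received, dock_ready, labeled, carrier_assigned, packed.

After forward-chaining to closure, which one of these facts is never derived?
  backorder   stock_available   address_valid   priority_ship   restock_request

Round 1: (3) [labeled -> split_shipment]; (10) [order_received & payment_cleared -> oversize_item]; (11) [dock_ready & packed -> address_valid]. Adds split_shipment, oversize_item, address_valid.
Round 2: (1) [address_valid & insured -> stock_available]; (6) [split_shipment -> manifest_closed]; (7) [split_shipment & oversize_item -> priority_ship]. Adds stock_available, manifest_closed, priority_ship.
Round 3: (2) [manifest_closed -> backorder]; (5) [priority_ship & stock_available -> stock_low]; (8) [stock_available & order_received -> route_local]. Adds backorder, stock_low, route_local.
Derived: address_valid (round 1), priority_ship (round 2), backorder (round 3), stock_available (round 2). restock_request never appears in any round.

restock_request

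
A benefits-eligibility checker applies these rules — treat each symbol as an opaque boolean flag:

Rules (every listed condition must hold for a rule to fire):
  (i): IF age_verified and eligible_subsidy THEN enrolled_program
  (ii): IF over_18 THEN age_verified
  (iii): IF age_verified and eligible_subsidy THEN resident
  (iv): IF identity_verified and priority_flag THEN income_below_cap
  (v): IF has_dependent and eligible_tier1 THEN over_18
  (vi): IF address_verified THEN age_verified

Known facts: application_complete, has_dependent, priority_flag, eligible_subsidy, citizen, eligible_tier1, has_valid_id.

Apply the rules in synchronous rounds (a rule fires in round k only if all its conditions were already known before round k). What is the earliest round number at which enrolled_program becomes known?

3

Round 1 fires (v), giving over_18.
Round 2 fires (ii), giving age_verified.
Round 3 fires (i), (iii), giving enrolled_program, resident.
enrolled_program first appears in round 3.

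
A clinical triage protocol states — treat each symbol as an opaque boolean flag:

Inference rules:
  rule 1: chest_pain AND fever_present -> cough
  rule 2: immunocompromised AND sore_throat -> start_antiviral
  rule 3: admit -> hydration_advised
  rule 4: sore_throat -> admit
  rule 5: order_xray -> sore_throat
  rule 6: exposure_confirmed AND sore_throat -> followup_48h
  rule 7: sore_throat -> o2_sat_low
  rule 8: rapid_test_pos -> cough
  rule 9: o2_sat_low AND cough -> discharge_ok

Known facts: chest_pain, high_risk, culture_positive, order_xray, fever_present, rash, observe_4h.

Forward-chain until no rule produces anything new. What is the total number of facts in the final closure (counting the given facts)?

Round 1: rule 1 [chest_pain AND fever_present -> cough]; rule 5 [order_xray -> sore_throat]. New: cough, sore_throat.
Round 2: rule 4 [sore_throat -> admit]; rule 7 [sore_throat -> o2_sat_low]. New: admit, o2_sat_low.
Round 3: rule 3 [admit -> hydration_advised]; rule 9 [o2_sat_low AND cough -> discharge_ok]. New: hydration_advised, discharge_ok.
Closure: {admit, chest_pain, cough, culture_positive, discharge_ok, fever_present, high_risk, hydration_advised, o2_sat_low, observe_4h, order_xray, rash, sore_throat} — 13 facts.

13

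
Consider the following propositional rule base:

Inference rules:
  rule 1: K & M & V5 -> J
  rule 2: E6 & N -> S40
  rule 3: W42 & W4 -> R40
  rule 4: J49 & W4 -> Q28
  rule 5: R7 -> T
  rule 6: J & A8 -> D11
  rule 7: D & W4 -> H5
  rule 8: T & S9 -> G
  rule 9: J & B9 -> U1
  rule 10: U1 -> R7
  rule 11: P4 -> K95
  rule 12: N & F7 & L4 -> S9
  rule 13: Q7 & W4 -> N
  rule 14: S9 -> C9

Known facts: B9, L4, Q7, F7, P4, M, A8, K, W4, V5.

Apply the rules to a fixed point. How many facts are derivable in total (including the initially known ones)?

20

Round 1: rule 1 [K & M & V5 -> J]; rule 11 [P4 -> K95]; rule 13 [Q7 & W4 -> N]. Adds J, K95, N.
Round 2: rule 6 [J & A8 -> D11]; rule 9 [J & B9 -> U1]; rule 12 [N & F7 & L4 -> S9]. Adds D11, U1, S9.
Round 3: rule 10 [U1 -> R7]; rule 14 [S9 -> C9]. Adds R7, C9.
Round 4: rule 5 [R7 -> T]. Adds T.
Round 5: rule 8 [T & S9 -> G]. Adds G.
Closure: {A8, B9, C9, D11, F7, G, J, K, K95, L4, M, N, P4, Q7, R7, S9, T, U1, V5, W4} — 20 facts.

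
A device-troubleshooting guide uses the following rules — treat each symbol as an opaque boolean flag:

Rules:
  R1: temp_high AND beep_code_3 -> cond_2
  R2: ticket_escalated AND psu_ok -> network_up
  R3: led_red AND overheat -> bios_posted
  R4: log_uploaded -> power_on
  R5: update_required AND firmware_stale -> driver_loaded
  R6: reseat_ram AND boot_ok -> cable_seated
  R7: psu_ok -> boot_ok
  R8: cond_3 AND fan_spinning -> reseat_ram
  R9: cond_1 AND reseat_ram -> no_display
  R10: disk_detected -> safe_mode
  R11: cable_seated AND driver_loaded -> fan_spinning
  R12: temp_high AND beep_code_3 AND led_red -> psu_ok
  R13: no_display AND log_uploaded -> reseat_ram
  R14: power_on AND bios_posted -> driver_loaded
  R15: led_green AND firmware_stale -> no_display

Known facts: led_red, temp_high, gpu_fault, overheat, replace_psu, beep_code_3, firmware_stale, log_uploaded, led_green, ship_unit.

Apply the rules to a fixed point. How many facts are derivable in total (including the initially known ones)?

20

Round 1 — R1, R3, R4, R12, R15, derive cond_2, bios_posted, power_on, psu_ok, no_display.
Round 2 — R7, R13, R14, derive boot_ok, reseat_ram, driver_loaded.
Round 3 — R6, derive cable_seated.
Round 4 — R11, derive fan_spinning.
Closure: {beep_code_3, bios_posted, boot_ok, cable_seated, cond_2, driver_loaded, fan_spinning, firmware_stale, gpu_fault, led_green, led_red, log_uploaded, no_display, overheat, power_on, psu_ok, replace_psu, reseat_ram, ship_unit, temp_high} — 20 facts.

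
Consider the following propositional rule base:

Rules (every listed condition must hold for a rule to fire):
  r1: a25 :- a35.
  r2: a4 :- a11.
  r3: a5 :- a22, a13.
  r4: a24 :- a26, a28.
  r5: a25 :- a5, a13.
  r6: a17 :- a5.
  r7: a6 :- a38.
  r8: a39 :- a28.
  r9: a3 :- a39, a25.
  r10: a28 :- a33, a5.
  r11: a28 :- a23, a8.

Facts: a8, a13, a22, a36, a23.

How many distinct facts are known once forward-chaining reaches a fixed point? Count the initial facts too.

Round 1 fires r3, r11, giving a5, a28.
Round 2 fires r5, r6, r8, giving a25, a17, a39.
Round 3 fires r9, giving a3.
Closure: {a13, a17, a22, a23, a25, a28, a3, a36, a39, a5, a8} — 11 facts.

11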